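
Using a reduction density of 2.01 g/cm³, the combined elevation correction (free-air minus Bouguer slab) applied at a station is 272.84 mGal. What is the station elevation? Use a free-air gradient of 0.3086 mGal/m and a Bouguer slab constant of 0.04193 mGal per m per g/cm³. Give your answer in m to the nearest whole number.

Combined gradient = 0.3086 − 0.04193 × 2.01 = 0.2243207 mGal/m
h = 272.84 / 0.2243207 = 1216.29 m

1216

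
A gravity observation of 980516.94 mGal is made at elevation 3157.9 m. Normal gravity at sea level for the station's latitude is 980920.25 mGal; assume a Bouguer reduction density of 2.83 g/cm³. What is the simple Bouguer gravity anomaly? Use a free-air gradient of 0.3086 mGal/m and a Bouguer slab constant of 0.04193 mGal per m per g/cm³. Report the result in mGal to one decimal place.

Free-air correction = 0.3086 × 3157.9 = 974.53 mGal
Free-air anomaly = 980516.94 − 980920.25 + (974.53) = 571.22 mGal
Bouguer slab correction = 0.04193 × 2.83 × 3157.9 = 374.72 mGal
Simple Bouguer anomaly = 571.22 − (374.72) = 196.50 mGal

196.5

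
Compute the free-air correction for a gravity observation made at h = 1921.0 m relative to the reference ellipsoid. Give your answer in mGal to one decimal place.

592.8

Free-air correction = 0.3086 × 1921.0 = 592.8 mGal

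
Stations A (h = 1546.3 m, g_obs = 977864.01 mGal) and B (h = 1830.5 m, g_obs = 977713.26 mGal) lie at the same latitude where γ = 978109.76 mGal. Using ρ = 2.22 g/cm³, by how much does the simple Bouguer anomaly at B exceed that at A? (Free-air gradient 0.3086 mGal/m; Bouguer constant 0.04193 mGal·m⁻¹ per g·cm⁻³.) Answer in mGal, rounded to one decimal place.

Δg_SB(A) = 977864.01 − 978109.76 + 0.3086×1546.3 − 0.04193×2.22×1546.3 = 87.50 mGal
Δg_SB(B) = 977713.26 − 978109.76 + 0.3086×1830.5 − 0.04193×2.22×1830.5 = -2.00 mGal
Difference = -2.00 − (87.50) = -89.50 mGal

-89.5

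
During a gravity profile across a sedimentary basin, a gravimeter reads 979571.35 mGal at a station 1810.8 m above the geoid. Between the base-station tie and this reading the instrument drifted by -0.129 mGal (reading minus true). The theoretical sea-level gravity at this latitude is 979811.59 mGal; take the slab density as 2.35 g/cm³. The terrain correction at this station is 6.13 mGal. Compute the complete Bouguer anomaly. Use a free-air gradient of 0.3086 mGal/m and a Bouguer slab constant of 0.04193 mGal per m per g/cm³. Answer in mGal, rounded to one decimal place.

146.4

Drift-corrected reading = 979571.35 − (-0.129) = 979571.479 mGal
Free-air correction = 0.3086 × 1810.8 = 558.81 mGal
Free-air anomaly = 979571.479 − 979811.59 + (558.81) = 318.699 mGal
Bouguer slab correction = 0.04193 × 2.35 × 1810.8 = 178.43 mGal
Simple Bouguer anomaly = 318.699 − (178.43) = 140.269 mGal
Complete Bouguer anomaly = 140.269 + 6.13 = 146.399 mGal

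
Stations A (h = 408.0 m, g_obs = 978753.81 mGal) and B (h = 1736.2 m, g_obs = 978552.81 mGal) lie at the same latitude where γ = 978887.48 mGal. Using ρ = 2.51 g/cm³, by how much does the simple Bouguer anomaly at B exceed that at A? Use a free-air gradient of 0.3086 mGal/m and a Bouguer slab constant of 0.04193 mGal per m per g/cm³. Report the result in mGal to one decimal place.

69.1

Δg_SB(A) = 978753.81 − 978887.48 + 0.3086×408.0 − 0.04193×2.51×408.0 = -50.70 mGal
Δg_SB(B) = 978552.81 − 978887.48 + 0.3086×1736.2 − 0.04193×2.51×1736.2 = 18.40 mGal
Difference = 18.40 − (-50.70) = 69.10 mGal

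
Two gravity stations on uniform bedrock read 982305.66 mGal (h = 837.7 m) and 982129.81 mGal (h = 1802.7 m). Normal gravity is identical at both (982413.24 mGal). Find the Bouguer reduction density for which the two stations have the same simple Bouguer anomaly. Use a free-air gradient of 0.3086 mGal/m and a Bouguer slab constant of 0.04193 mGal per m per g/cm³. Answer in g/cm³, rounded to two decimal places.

3.01

Δg_obs = 982129.81 − 982305.66 = -175.85 mGal over Δh = 1802.7 − 837.7 = 965.0 m
Equal Bouguer anomalies ⇒ Δg_obs + (0.3086 − 0.04193ρ)·Δh = 0
0.3086 − 0.04193ρ = −Δg_obs/Δh = 0.18223
ρ = (0.3086 − 0.18223) / 0.04193 = 3.01 g/cm³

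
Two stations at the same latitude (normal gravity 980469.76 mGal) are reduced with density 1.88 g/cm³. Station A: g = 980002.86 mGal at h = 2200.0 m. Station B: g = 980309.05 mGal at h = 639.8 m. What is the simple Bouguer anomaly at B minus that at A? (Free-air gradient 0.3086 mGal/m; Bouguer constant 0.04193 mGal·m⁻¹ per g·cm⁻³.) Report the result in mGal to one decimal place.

Δg_SB(A) = 980002.86 − 980469.76 + 0.3086×2200.0 − 0.04193×1.88×2200.0 = 38.60 mGal
Δg_SB(B) = 980309.05 − 980469.76 + 0.3086×639.8 − 0.04193×1.88×639.8 = -13.70 mGal
Difference = -13.70 − (38.60) = -52.30 mGal

-52.3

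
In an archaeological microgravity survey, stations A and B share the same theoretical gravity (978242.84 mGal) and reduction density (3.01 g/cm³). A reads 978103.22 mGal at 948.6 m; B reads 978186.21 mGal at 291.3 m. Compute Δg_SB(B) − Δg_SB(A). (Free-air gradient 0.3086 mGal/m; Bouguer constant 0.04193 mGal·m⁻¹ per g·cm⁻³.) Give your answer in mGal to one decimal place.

Δg_SB(A) = 978103.22 − 978242.84 + 0.3086×948.6 − 0.04193×3.01×948.6 = 33.40 mGal
Δg_SB(B) = 978186.21 − 978242.84 + 0.3086×291.3 − 0.04193×3.01×291.3 = -3.50 mGal
Difference = -3.50 − (33.40) = -36.90 mGal

-36.9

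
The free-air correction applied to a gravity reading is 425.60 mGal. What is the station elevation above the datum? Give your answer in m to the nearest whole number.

1379

h = 425.60 / 0.3086 = 1379.13 m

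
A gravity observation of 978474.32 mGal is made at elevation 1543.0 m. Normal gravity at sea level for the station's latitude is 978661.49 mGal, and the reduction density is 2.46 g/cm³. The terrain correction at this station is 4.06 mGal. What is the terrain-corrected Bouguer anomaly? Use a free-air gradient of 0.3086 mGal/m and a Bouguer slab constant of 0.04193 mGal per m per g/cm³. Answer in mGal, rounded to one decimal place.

133.9

Free-air correction = 0.3086 × 1543.0 = 476.17 mGal
Free-air anomaly = 978474.32 − 978661.49 + (476.17) = 289.00 mGal
Bouguer slab correction = 0.04193 × 2.46 × 1543.0 = 159.16 mGal
Simple Bouguer anomaly = 289.00 − (159.16) = 129.84 mGal
Complete Bouguer anomaly = 129.84 + 4.06 = 133.90 mGal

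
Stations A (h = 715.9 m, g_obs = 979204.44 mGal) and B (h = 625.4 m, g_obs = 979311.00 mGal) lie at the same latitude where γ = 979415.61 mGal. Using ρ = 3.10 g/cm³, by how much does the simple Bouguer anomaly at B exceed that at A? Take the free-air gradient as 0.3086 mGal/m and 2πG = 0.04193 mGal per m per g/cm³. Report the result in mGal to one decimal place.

Δg_SB(A) = 979204.44 − 979415.61 + 0.3086×715.9 − 0.04193×3.10×715.9 = -83.30 mGal
Δg_SB(B) = 979311.00 − 979415.61 + 0.3086×625.4 − 0.04193×3.10×625.4 = 7.10 mGal
Difference = 7.10 − (-83.30) = 90.40 mGal

90.4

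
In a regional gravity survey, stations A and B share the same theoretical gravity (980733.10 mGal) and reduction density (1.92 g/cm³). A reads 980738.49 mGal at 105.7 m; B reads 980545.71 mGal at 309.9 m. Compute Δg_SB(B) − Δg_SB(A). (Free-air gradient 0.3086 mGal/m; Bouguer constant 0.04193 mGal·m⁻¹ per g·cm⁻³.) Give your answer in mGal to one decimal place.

Δg_SB(A) = 980738.49 − 980733.10 + 0.3086×105.7 − 0.04193×1.92×105.7 = 29.50 mGal
Δg_SB(B) = 980545.71 − 980733.10 + 0.3086×309.9 − 0.04193×1.92×309.9 = -116.70 mGal
Difference = -116.70 − (29.50) = -146.20 mGal

-146.2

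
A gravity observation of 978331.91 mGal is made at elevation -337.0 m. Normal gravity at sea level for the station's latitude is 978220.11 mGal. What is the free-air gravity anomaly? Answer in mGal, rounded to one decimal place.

Free-air correction = 0.3086 × -337.0 = -104.00 mGal
Free-air anomaly = 978331.91 − 978220.11 + (-104.00) = 7.80 mGal

7.8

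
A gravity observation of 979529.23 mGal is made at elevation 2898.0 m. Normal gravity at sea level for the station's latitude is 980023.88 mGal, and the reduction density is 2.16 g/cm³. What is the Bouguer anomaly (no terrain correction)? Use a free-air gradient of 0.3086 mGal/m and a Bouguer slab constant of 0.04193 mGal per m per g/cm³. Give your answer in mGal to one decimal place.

Free-air correction = 0.3086 × 2898.0 = 894.32 mGal
Free-air anomaly = 979529.23 − 980023.88 + (894.32) = 399.67 mGal
Bouguer slab correction = 0.04193 × 2.16 × 2898.0 = 262.47 mGal
Simple Bouguer anomaly = 399.67 − (262.47) = 137.20 mGal

137.2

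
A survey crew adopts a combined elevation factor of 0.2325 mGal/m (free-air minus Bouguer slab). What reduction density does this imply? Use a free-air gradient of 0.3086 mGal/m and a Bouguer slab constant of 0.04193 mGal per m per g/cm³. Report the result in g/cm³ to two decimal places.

0.2325 = 0.3086 − 0.04193 × ρ
ρ = (0.3086 − 0.2325) / 0.04193 = 1.81 g/cm³

1.81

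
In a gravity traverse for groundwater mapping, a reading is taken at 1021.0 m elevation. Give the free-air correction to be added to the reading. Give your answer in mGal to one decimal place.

Free-air correction = 0.3086 × 1021.0 = 315.1 mGal

315.1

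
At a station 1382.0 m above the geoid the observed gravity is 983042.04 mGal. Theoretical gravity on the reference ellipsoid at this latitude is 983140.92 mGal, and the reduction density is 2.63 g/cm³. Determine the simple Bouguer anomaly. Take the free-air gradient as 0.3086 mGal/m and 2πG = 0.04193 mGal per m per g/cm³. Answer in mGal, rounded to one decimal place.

175.2

Free-air correction = 0.3086 × 1382.0 = 426.49 mGal
Free-air anomaly = 983042.04 − 983140.92 + (426.49) = 327.61 mGal
Bouguer slab correction = 0.04193 × 2.63 × 1382.0 = 152.40 mGal
Simple Bouguer anomaly = 327.61 − (152.40) = 175.21 mGal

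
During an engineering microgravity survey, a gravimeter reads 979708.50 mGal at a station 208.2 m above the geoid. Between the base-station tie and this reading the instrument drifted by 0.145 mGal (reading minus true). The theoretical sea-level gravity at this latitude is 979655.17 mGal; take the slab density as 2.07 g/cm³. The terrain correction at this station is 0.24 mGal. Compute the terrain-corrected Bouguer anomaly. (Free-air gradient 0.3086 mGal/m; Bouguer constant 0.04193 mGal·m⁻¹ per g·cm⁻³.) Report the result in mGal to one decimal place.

99.6

Drift-corrected reading = 979708.50 − (0.145) = 979708.355 mGal
Free-air correction = 0.3086 × 208.2 = 64.25 mGal
Free-air anomaly = 979708.355 − 979655.17 + (64.25) = 117.435 mGal
Bouguer slab correction = 0.04193 × 2.07 × 208.2 = 18.07 mGal
Simple Bouguer anomaly = 117.435 − (18.07) = 99.365 mGal
Complete Bouguer anomaly = 99.365 + 0.24 = 99.605 mGal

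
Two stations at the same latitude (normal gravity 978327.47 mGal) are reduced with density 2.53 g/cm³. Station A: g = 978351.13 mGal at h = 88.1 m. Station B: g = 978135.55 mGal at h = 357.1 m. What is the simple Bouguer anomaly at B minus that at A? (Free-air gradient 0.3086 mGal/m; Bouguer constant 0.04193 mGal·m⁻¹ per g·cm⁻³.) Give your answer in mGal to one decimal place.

-161.1

Δg_SB(A) = 978351.13 − 978327.47 + 0.3086×88.1 − 0.04193×2.53×88.1 = 41.50 mGal
Δg_SB(B) = 978135.55 − 978327.47 + 0.3086×357.1 − 0.04193×2.53×357.1 = -119.60 mGal
Difference = -119.60 − (41.50) = -161.10 mGal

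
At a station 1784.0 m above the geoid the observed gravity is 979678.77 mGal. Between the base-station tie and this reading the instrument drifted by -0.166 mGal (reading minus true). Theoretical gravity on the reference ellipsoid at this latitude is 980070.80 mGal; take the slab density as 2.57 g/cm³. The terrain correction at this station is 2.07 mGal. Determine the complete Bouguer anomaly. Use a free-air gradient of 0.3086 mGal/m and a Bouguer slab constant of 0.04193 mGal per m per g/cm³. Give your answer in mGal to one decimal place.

-31.5

Drift-corrected reading = 979678.77 − (-0.166) = 979678.936 mGal
Free-air correction = 0.3086 × 1784.0 = 550.54 mGal
Free-air anomaly = 979678.936 − 980070.80 + (550.54) = 158.676 mGal
Bouguer slab correction = 0.04193 × 2.57 × 1784.0 = 192.24 mGal
Simple Bouguer anomaly = 158.676 − (192.24) = -33.564 mGal
Complete Bouguer anomaly = -33.564 + 2.07 = -31.494 mGal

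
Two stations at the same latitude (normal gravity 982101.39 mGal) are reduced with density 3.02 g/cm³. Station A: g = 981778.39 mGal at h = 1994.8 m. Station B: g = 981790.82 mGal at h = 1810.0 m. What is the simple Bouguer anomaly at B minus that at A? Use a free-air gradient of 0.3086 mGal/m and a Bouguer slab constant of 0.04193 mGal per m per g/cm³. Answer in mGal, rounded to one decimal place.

Δg_SB(A) = 981778.39 − 982101.39 + 0.3086×1994.8 − 0.04193×3.02×1994.8 = 40.00 mGal
Δg_SB(B) = 981790.82 − 982101.39 + 0.3086×1810.0 − 0.04193×3.02×1810.0 = 18.80 mGal
Difference = 18.80 − (40.00) = -21.20 mGal

-21.2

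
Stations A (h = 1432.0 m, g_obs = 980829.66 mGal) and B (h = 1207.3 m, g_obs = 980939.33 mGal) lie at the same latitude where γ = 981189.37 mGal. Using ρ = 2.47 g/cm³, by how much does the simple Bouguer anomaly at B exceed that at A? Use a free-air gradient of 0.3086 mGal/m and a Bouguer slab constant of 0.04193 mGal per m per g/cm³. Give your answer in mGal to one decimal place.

63.6

Δg_SB(A) = 980829.66 − 981189.37 + 0.3086×1432.0 − 0.04193×2.47×1432.0 = -66.10 mGal
Δg_SB(B) = 980939.33 − 981189.37 + 0.3086×1207.3 − 0.04193×2.47×1207.3 = -2.50 mGal
Difference = -2.50 − (-66.10) = 63.60 mGal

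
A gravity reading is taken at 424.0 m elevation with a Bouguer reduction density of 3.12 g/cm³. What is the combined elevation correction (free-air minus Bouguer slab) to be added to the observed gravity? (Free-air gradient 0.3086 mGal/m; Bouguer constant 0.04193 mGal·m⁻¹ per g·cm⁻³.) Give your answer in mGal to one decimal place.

Combined gradient = 0.3086 − 0.04193 × 3.12 = 0.1777784 mGal/m
Combined elevation correction = 0.1777784 × 424.0 = 75.4 mGal

75.4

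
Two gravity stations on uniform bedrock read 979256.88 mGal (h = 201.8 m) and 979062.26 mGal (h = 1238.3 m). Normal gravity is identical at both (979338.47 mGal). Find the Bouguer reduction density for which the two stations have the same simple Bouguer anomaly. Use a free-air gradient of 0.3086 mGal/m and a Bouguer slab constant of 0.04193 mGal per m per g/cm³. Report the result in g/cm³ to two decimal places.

Δg_obs = 979062.26 − 979256.88 = -194.62 mGal over Δh = 1238.3 − 201.8 = 1036.5 m
Equal Bouguer anomalies ⇒ Δg_obs + (0.3086 − 0.04193ρ)·Δh = 0
0.3086 − 0.04193ρ = −Δg_obs/Δh = 0.18777
ρ = (0.3086 − 0.18777) / 0.04193 = 2.88 g/cm³

2.88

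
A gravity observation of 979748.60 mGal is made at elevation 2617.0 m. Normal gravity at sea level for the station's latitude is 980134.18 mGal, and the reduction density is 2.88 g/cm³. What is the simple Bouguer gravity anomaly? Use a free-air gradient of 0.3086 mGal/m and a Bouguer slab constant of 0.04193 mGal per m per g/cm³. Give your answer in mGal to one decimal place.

106.0

Free-air correction = 0.3086 × 2617.0 = 807.61 mGal
Free-air anomaly = 979748.60 − 980134.18 + (807.61) = 422.03 mGal
Bouguer slab correction = 0.04193 × 2.88 × 2617.0 = 316.02 mGal
Simple Bouguer anomaly = 422.03 − (316.02) = 106.01 mGal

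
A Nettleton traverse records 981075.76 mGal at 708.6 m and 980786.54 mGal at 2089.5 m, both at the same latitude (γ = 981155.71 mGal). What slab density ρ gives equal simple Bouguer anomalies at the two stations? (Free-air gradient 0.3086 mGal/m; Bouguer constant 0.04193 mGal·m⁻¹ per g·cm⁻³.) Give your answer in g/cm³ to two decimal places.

2.36

Δg_obs = 980786.54 − 981075.76 = -289.22 mGal over Δh = 2089.5 − 708.6 = 1380.9 m
Equal Bouguer anomalies ⇒ Δg_obs + (0.3086 − 0.04193ρ)·Δh = 0
0.3086 − 0.04193ρ = −Δg_obs/Δh = 0.20944
ρ = (0.3086 − 0.20944) / 0.04193 = 2.36 g/cm³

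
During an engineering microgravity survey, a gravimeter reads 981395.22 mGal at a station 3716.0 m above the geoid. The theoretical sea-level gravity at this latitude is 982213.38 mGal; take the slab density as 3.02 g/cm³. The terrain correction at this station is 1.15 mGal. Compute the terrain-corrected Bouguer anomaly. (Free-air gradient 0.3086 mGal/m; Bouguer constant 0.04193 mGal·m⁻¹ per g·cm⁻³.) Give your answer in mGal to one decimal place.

Free-air correction = 0.3086 × 3716.0 = 1146.76 mGal
Free-air anomaly = 981395.22 − 982213.38 + (1146.76) = 328.60 mGal
Bouguer slab correction = 0.04193 × 3.02 × 3716.0 = 470.55 mGal
Simple Bouguer anomaly = 328.60 − (470.55) = -141.95 mGal
Complete Bouguer anomaly = -141.95 + 1.15 = -140.80 mGal

-140.8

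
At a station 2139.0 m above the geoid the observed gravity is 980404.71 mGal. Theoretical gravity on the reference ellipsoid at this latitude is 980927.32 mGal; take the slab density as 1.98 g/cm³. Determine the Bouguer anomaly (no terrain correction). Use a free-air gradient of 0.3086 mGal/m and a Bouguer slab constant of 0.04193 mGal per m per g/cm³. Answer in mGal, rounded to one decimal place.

-40.1

Free-air correction = 0.3086 × 2139.0 = 660.10 mGal
Free-air anomaly = 980404.71 − 980927.32 + (660.10) = 137.49 mGal
Bouguer slab correction = 0.04193 × 1.98 × 2139.0 = 177.58 mGal
Simple Bouguer anomaly = 137.49 − (177.58) = -40.09 mGal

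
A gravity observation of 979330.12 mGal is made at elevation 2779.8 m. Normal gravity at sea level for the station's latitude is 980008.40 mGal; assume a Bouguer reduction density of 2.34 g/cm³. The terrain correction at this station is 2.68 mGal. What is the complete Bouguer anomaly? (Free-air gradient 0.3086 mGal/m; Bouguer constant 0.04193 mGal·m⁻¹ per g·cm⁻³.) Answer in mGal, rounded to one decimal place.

Free-air correction = 0.3086 × 2779.8 = 857.85 mGal
Free-air anomaly = 979330.12 − 980008.40 + (857.85) = 179.57 mGal
Bouguer slab correction = 0.04193 × 2.34 × 2779.8 = 272.74 mGal
Simple Bouguer anomaly = 179.57 − (272.74) = -93.17 mGal
Complete Bouguer anomaly = -93.17 + 2.68 = -90.49 mGal

-90.5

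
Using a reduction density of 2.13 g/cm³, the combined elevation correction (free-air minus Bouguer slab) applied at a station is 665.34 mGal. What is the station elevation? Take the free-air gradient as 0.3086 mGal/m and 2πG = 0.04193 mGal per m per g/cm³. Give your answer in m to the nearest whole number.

3034

Combined gradient = 0.3086 − 0.04193 × 2.13 = 0.2192891 mGal/m
h = 665.34 / 0.2192891 = 3034.08 m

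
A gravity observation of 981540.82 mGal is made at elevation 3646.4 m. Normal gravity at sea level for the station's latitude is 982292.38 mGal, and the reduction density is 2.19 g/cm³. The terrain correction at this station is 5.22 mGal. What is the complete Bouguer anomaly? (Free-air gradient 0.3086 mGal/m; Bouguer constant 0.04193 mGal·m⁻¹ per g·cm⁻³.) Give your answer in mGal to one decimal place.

Free-air correction = 0.3086 × 3646.4 = 1125.28 mGal
Free-air anomaly = 981540.82 − 982292.38 + (1125.28) = 373.72 mGal
Bouguer slab correction = 0.04193 × 2.19 × 3646.4 = 334.84 mGal
Simple Bouguer anomaly = 373.72 − (334.84) = 38.88 mGal
Complete Bouguer anomaly = 38.88 + 5.22 = 44.10 mGal

44.1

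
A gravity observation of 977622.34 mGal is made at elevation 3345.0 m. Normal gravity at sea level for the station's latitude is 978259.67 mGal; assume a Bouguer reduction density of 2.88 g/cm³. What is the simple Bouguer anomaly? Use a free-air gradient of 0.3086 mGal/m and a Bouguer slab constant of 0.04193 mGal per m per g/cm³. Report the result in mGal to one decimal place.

Free-air correction = 0.3086 × 3345.0 = 1032.27 mGal
Free-air anomaly = 977622.34 − 978259.67 + (1032.27) = 394.94 mGal
Bouguer slab correction = 0.04193 × 2.88 × 3345.0 = 403.94 mGal
Simple Bouguer anomaly = 394.94 − (403.94) = -9.00 mGal

-9.0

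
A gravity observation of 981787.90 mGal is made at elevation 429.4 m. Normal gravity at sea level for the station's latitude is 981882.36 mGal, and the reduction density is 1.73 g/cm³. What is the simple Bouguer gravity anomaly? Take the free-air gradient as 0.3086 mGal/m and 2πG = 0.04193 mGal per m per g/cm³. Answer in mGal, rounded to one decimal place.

Free-air correction = 0.3086 × 429.4 = 132.51 mGal
Free-air anomaly = 981787.90 − 981882.36 + (132.51) = 38.05 mGal
Bouguer slab correction = 0.04193 × 1.73 × 429.4 = 31.15 mGal
Simple Bouguer anomaly = 38.05 − (31.15) = 6.90 mGal

6.9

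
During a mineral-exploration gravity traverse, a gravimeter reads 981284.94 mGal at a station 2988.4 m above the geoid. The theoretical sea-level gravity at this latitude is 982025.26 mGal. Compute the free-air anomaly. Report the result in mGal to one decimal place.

181.9

Free-air correction = 0.3086 × 2988.4 = 922.22 mGal
Free-air anomaly = 981284.94 − 982025.26 + (922.22) = 181.90 mGal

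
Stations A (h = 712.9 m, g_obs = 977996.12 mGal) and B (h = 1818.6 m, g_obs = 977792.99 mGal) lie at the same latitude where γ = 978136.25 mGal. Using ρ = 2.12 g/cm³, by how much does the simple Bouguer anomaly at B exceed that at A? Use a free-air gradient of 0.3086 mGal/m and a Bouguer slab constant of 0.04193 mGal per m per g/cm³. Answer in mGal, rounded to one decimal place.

Δg_SB(A) = 977996.12 − 978136.25 + 0.3086×712.9 − 0.04193×2.12×712.9 = 16.50 mGal
Δg_SB(B) = 977792.99 − 978136.25 + 0.3086×1818.6 − 0.04193×2.12×1818.6 = 56.30 mGal
Difference = 56.30 − (16.50) = 39.80 mGal

39.8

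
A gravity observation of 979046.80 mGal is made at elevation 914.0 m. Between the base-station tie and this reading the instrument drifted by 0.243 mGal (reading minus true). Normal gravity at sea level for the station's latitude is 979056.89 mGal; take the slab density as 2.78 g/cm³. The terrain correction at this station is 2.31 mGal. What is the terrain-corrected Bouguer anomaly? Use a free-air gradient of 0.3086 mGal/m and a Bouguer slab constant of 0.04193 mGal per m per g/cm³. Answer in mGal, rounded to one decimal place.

167.5

Drift-corrected reading = 979046.80 − (0.243) = 979046.557 mGal
Free-air correction = 0.3086 × 914.0 = 282.06 mGal
Free-air anomaly = 979046.557 − 979056.89 + (282.06) = 271.727 mGal
Bouguer slab correction = 0.04193 × 2.78 × 914.0 = 106.54 mGal
Simple Bouguer anomaly = 271.727 − (106.54) = 165.187 mGal
Complete Bouguer anomaly = 165.187 + 2.31 = 167.497 mGal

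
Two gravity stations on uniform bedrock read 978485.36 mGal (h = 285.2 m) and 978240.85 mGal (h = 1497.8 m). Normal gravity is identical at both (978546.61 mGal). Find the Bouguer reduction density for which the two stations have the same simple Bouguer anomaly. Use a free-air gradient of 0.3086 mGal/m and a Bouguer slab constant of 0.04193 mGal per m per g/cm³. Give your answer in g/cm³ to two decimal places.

2.55

Δg_obs = 978240.85 − 978485.36 = -244.51 mGal over Δh = 1497.8 − 285.2 = 1212.6 m
Equal Bouguer anomalies ⇒ Δg_obs + (0.3086 − 0.04193ρ)·Δh = 0
0.3086 − 0.04193ρ = −Δg_obs/Δh = 0.20164
ρ = (0.3086 − 0.20164) / 0.04193 = 2.55 g/cm³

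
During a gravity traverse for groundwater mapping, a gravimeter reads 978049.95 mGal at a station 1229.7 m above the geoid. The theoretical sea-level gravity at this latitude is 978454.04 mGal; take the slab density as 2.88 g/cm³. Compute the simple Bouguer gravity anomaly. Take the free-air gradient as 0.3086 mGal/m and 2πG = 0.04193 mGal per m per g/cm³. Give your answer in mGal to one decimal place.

Free-air correction = 0.3086 × 1229.7 = 379.49 mGal
Free-air anomaly = 978049.95 − 978454.04 + (379.49) = -24.60 mGal
Bouguer slab correction = 0.04193 × 2.88 × 1229.7 = 148.50 mGal
Simple Bouguer anomaly = -24.60 − (148.50) = -173.10 mGal

-173.1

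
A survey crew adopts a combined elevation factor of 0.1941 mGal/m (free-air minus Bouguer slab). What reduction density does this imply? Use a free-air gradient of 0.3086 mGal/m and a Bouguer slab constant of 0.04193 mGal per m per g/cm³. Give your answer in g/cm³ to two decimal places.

0.1941 = 0.3086 − 0.04193 × ρ
ρ = (0.3086 − 0.1941) / 0.04193 = 2.73 g/cm³

2.73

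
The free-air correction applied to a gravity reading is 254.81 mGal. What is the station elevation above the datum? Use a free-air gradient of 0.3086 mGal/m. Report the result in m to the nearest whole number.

h = 254.81 / 0.3086 = 825.70 m

826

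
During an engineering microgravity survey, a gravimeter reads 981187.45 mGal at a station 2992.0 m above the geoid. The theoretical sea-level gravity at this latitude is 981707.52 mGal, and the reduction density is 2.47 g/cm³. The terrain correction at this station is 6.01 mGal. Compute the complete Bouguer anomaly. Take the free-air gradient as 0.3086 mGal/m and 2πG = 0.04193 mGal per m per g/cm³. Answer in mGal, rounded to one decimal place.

99.4

Free-air correction = 0.3086 × 2992.0 = 923.33 mGal
Free-air anomaly = 981187.45 − 981707.52 + (923.33) = 403.26 mGal
Bouguer slab correction = 0.04193 × 2.47 × 2992.0 = 309.87 mGal
Simple Bouguer anomaly = 403.26 − (309.87) = 93.39 mGal
Complete Bouguer anomaly = 93.39 + 6.01 = 99.40 mGal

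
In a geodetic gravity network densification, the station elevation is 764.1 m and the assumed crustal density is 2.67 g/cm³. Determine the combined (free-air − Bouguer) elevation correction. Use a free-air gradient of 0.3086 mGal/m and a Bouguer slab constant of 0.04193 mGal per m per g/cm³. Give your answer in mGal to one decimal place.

Combined gradient = 0.3086 − 0.04193 × 2.67 = 0.1966469 mGal/m
Combined elevation correction = 0.1966469 × 764.1 = 150.3 mGal

150.3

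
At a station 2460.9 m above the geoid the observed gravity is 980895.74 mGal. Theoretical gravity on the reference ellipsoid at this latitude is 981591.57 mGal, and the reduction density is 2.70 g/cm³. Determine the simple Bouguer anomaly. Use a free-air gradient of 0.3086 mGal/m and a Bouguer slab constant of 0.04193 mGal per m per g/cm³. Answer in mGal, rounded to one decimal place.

Free-air correction = 0.3086 × 2460.9 = 759.43 mGal
Free-air anomaly = 980895.74 − 981591.57 + (759.43) = 63.60 mGal
Bouguer slab correction = 0.04193 × 2.70 × 2460.9 = 278.60 mGal
Simple Bouguer anomaly = 63.60 − (278.60) = -215.00 mGal

-215.0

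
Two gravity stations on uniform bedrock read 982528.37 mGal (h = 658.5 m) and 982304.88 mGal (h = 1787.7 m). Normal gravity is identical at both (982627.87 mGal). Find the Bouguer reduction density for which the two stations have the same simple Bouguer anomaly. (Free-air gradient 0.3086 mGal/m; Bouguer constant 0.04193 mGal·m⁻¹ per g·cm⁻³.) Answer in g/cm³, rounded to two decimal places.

Δg_obs = 982304.88 − 982528.37 = -223.49 mGal over Δh = 1787.7 − 658.5 = 1129.2 m
Equal Bouguer anomalies ⇒ Δg_obs + (0.3086 − 0.04193ρ)·Δh = 0
0.3086 − 0.04193ρ = −Δg_obs/Δh = 0.19792
ρ = (0.3086 − 0.19792) / 0.04193 = 2.64 g/cm³

2.64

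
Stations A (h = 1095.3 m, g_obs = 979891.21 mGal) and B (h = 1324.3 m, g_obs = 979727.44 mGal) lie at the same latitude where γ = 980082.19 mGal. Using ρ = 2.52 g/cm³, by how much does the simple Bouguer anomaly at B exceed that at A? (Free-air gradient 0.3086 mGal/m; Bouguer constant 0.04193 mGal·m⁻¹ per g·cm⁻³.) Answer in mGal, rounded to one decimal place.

Δg_SB(A) = 979891.21 − 980082.19 + 0.3086×1095.3 − 0.04193×2.52×1095.3 = 31.30 mGal
Δg_SB(B) = 979727.44 − 980082.19 + 0.3086×1324.3 − 0.04193×2.52×1324.3 = -86.00 mGal
Difference = -86.00 − (31.30) = -117.30 mGal

-117.3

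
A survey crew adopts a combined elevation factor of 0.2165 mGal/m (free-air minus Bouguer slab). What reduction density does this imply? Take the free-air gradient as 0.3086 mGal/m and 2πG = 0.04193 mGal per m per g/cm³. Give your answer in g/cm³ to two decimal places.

0.2165 = 0.3086 − 0.04193 × ρ
ρ = (0.3086 − 0.2165) / 0.04193 = 2.20 g/cm³

2.20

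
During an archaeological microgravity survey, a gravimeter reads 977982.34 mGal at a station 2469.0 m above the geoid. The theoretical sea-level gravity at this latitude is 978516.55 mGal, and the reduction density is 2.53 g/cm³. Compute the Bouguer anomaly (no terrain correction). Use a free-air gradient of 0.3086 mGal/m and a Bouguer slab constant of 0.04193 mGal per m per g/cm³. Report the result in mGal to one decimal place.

-34.2

Free-air correction = 0.3086 × 2469.0 = 761.93 mGal
Free-air anomaly = 977982.34 − 978516.55 + (761.93) = 227.72 mGal
Bouguer slab correction = 0.04193 × 2.53 × 2469.0 = 261.92 mGal
Simple Bouguer anomaly = 227.72 − (261.92) = -34.20 mGal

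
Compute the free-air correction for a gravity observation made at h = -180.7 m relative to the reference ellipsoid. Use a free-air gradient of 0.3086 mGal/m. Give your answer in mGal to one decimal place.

-55.8

Free-air correction = 0.3086 × -180.7 = -55.8 mGal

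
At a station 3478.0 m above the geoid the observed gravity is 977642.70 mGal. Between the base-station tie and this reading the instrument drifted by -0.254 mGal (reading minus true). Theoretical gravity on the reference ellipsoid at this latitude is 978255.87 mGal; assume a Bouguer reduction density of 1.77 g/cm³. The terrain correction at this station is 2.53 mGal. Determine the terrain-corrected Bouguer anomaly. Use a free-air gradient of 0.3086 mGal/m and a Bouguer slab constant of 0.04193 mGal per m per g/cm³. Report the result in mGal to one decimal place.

204.8

Drift-corrected reading = 977642.70 − (-0.254) = 977642.954 mGal
Free-air correction = 0.3086 × 3478.0 = 1073.31 mGal
Free-air anomaly = 977642.954 − 978255.87 + (1073.31) = 460.394 mGal
Bouguer slab correction = 0.04193 × 1.77 × 3478.0 = 258.12 mGal
Simple Bouguer anomaly = 460.394 − (258.12) = 202.274 mGal
Complete Bouguer anomaly = 202.274 + 2.53 = 204.804 mGal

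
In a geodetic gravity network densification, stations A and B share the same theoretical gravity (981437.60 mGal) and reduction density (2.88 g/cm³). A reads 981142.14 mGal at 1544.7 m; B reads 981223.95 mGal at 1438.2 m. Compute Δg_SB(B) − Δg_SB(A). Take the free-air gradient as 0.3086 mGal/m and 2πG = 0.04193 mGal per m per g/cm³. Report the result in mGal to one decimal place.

Δg_SB(A) = 981142.14 − 981437.60 + 0.3086×1544.7 − 0.04193×2.88×1544.7 = -5.30 mGal
Δg_SB(B) = 981223.95 − 981437.60 + 0.3086×1438.2 − 0.04193×2.88×1438.2 = 56.50 mGal
Difference = 56.50 − (-5.30) = 61.80 mGal

61.8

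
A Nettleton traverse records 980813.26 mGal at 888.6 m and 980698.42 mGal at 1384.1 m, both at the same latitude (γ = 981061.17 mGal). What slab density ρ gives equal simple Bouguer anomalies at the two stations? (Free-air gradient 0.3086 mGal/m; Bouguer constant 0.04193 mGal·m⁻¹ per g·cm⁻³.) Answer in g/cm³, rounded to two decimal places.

1.83

Δg_obs = 980698.42 − 980813.26 = -114.84 mGal over Δh = 1384.1 − 888.6 = 495.5 m
Equal Bouguer anomalies ⇒ Δg_obs + (0.3086 − 0.04193ρ)·Δh = 0
0.3086 − 0.04193ρ = −Δg_obs/Δh = 0.23177
ρ = (0.3086 − 0.23177) / 0.04193 = 1.83 g/cm³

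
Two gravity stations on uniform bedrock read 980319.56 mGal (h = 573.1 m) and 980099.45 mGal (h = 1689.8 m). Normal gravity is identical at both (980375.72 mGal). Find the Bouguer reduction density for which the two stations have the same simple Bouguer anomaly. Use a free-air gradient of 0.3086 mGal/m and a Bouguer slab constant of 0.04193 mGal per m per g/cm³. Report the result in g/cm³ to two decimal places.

Δg_obs = 980099.45 − 980319.56 = -220.11 mGal over Δh = 1689.8 − 573.1 = 1116.7 m
Equal Bouguer anomalies ⇒ Δg_obs + (0.3086 − 0.04193ρ)·Δh = 0
0.3086 − 0.04193ρ = −Δg_obs/Δh = 0.19711
ρ = (0.3086 − 0.19711) / 0.04193 = 2.66 g/cm³

2.66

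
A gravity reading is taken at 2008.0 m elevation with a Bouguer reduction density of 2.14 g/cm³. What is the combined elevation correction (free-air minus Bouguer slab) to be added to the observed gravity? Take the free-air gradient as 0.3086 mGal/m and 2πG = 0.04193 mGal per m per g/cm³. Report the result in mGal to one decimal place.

Combined gradient = 0.3086 − 0.04193 × 2.14 = 0.2188698 mGal/m
Combined elevation correction = 0.2188698 × 2008.0 = 439.5 mGal

439.5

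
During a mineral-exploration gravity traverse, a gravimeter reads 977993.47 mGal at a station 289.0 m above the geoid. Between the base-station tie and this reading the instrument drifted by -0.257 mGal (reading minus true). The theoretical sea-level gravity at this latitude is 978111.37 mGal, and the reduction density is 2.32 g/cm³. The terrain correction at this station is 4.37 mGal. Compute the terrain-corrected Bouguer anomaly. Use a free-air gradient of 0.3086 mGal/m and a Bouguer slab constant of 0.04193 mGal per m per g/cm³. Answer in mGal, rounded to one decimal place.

-52.2

Drift-corrected reading = 977993.47 − (-0.257) = 977993.727 mGal
Free-air correction = 0.3086 × 289.0 = 89.19 mGal
Free-air anomaly = 977993.727 − 978111.37 + (89.19) = -28.453 mGal
Bouguer slab correction = 0.04193 × 2.32 × 289.0 = 28.11 mGal
Simple Bouguer anomaly = -28.453 − (28.11) = -56.563 mGal
Complete Bouguer anomaly = -56.563 + 4.37 = -52.193 mGal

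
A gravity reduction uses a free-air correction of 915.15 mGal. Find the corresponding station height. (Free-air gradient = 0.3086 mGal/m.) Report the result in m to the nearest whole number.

2965

h = 915.15 / 0.3086 = 2965.49 m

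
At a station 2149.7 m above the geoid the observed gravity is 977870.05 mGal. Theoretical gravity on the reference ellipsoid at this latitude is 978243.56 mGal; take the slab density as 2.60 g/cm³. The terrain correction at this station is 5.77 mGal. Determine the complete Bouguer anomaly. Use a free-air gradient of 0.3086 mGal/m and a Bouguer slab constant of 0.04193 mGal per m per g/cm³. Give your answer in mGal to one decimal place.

61.3

Free-air correction = 0.3086 × 2149.7 = 663.40 mGal
Free-air anomaly = 977870.05 − 978243.56 + (663.40) = 289.89 mGal
Bouguer slab correction = 0.04193 × 2.60 × 2149.7 = 234.36 mGal
Simple Bouguer anomaly = 289.89 − (234.36) = 55.53 mGal
Complete Bouguer anomaly = 55.53 + 5.77 = 61.30 mGal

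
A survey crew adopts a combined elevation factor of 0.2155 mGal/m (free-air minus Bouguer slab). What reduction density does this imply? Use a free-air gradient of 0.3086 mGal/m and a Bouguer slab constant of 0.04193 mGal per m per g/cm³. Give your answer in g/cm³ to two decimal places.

2.22

0.2155 = 0.3086 − 0.04193 × ρ
ρ = (0.3086 − 0.2155) / 0.04193 = 2.22 g/cm³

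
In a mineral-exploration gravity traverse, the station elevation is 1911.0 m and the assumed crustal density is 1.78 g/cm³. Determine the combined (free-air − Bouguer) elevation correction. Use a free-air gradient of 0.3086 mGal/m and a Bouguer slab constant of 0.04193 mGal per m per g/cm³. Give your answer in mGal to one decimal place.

Combined gradient = 0.3086 − 0.04193 × 1.78 = 0.2339646 mGal/m
Combined elevation correction = 0.2339646 × 1911.0 = 447.1 mGal

447.1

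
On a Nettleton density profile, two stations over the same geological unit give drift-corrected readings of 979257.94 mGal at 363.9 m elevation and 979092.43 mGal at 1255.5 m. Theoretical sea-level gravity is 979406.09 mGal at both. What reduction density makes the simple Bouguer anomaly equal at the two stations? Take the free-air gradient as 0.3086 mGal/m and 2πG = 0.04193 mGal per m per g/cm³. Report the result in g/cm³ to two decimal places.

Δg_obs = 979092.43 − 979257.94 = -165.51 mGal over Δh = 1255.5 − 363.9 = 891.6 m
Equal Bouguer anomalies ⇒ Δg_obs + (0.3086 − 0.04193ρ)·Δh = 0
0.3086 − 0.04193ρ = −Δg_obs/Δh = 0.18563
ρ = (0.3086 − 0.18563) / 0.04193 = 2.93 g/cm³

2.93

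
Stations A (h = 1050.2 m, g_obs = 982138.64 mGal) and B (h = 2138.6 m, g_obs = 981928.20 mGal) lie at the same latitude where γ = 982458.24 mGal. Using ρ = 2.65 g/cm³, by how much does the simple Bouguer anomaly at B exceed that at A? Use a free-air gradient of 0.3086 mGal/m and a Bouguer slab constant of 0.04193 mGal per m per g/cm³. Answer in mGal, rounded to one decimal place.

Δg_SB(A) = 982138.64 − 982458.24 + 0.3086×1050.2 − 0.04193×2.65×1050.2 = -112.20 mGal
Δg_SB(B) = 981928.20 − 982458.24 + 0.3086×2138.6 − 0.04193×2.65×2138.6 = -107.70 mGal
Difference = -107.70 − (-112.20) = 4.50 mGal

4.5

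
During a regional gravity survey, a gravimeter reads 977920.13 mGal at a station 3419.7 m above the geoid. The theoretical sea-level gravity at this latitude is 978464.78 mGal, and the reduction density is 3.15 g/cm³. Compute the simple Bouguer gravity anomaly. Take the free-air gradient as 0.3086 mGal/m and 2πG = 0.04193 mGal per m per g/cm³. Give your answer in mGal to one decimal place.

Free-air correction = 0.3086 × 3419.7 = 1055.32 mGal
Free-air anomaly = 977920.13 − 978464.78 + (1055.32) = 510.67 mGal
Bouguer slab correction = 0.04193 × 3.15 × 3419.7 = 451.67 mGal
Simple Bouguer anomaly = 510.67 − (451.67) = 59.00 mGal

59.0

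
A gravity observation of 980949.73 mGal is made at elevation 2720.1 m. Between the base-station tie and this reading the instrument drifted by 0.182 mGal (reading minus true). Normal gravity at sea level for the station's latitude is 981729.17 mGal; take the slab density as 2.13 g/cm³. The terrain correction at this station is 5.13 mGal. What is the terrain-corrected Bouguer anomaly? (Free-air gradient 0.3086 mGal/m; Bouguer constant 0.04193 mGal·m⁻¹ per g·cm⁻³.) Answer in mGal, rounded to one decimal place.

Drift-corrected reading = 980949.73 − (0.182) = 980949.548 mGal
Free-air correction = 0.3086 × 2720.1 = 839.42 mGal
Free-air anomaly = 980949.548 − 981729.17 + (839.42) = 59.798 mGal
Bouguer slab correction = 0.04193 × 2.13 × 2720.1 = 242.93 mGal
Simple Bouguer anomaly = 59.798 − (242.93) = -183.132 mGal
Complete Bouguer anomaly = -183.132 + 5.13 = -178.002 mGal

-178.0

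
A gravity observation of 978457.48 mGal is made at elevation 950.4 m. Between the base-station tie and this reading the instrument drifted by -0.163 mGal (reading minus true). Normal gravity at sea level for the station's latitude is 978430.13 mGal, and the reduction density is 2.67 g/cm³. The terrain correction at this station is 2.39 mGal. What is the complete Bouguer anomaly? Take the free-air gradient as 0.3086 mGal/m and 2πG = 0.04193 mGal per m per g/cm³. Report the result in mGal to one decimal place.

216.8

Drift-corrected reading = 978457.48 − (-0.163) = 978457.643 mGal
Free-air correction = 0.3086 × 950.4 = 293.29 mGal
Free-air anomaly = 978457.643 − 978430.13 + (293.29) = 320.803 mGal
Bouguer slab correction = 0.04193 × 2.67 × 950.4 = 106.40 mGal
Simple Bouguer anomaly = 320.803 − (106.40) = 214.403 mGal
Complete Bouguer anomaly = 214.403 + 2.39 = 216.793 mGal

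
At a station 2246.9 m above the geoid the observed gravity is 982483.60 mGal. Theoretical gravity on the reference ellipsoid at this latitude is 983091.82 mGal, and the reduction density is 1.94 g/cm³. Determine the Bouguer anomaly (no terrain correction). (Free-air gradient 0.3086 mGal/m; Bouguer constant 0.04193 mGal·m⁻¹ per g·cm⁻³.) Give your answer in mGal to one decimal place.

-97.6

Free-air correction = 0.3086 × 2246.9 = 693.39 mGal
Free-air anomaly = 982483.60 − 983091.82 + (693.39) = 85.17 mGal
Bouguer slab correction = 0.04193 × 1.94 × 2246.9 = 182.77 mGal
Simple Bouguer anomaly = 85.17 − (182.77) = -97.60 mGal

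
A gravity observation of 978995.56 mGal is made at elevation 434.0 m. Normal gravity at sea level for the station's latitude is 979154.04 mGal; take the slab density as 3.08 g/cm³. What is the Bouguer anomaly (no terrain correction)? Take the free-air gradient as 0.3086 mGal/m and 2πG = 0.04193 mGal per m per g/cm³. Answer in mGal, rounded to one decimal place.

-80.6

Free-air correction = 0.3086 × 434.0 = 133.93 mGal
Free-air anomaly = 978995.56 − 979154.04 + (133.93) = -24.55 mGal
Bouguer slab correction = 0.04193 × 3.08 × 434.0 = 56.05 mGal
Simple Bouguer anomaly = -24.55 − (56.05) = -80.60 mGal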